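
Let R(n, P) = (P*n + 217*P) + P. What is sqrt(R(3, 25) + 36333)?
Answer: sqrt(41858) ≈ 204.59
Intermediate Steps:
R(n, P) = 218*P + P*n (R(n, P) = (217*P + P*n) + P = 218*P + P*n)
sqrt(R(3, 25) + 36333) = sqrt(25*(218 + 3) + 36333) = sqrt(25*221 + 36333) = sqrt(5525 + 36333) = sqrt(41858)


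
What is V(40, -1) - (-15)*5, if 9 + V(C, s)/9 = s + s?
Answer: -24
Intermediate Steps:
V(C, s) = -81 + 18*s (V(C, s) = -81 + 9*(s + s) = -81 + 9*(2*s) = -81 + 18*s)
V(40, -1) - (-15)*5 = (-81 + 18*(-1)) - (-15)*5 = (-81 - 18) - 1*(-75) = -99 + 75 = -24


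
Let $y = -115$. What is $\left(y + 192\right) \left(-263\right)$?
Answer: $-20251$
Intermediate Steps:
$\left(y + 192\right) \left(-263\right) = \left(-115 + 192\right) \left(-263\right) = 77 \left(-263\right) = -20251$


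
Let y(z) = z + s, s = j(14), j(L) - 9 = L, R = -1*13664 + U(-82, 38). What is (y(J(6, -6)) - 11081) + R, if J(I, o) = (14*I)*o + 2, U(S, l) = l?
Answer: -25186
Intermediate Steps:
J(I, o) = 2 + 14*I*o (J(I, o) = 14*I*o + 2 = 2 + 14*I*o)
R = -13626 (R = -1*13664 + 38 = -13664 + 38 = -13626)
j(L) = 9 + L
s = 23 (s = 9 + 14 = 23)
y(z) = 23 + z (y(z) = z + 23 = 23 + z)
(y(J(6, -6)) - 11081) + R = ((23 + (2 + 14*6*(-6))) - 11081) - 13626 = ((23 + (2 - 504)) - 11081) - 13626 = ((23 - 502) - 11081) - 13626 = (-479 - 11081) - 13626 = -11560 - 13626 = -25186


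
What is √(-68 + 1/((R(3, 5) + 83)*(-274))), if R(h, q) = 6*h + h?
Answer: I*√3451095349/7124 ≈ 8.2462*I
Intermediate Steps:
R(h, q) = 7*h
√(-68 + 1/((R(3, 5) + 83)*(-274))) = √(-68 + 1/((7*3 + 83)*(-274))) = √(-68 - 1/274/(21 + 83)) = √(-68 - 1/274/104) = √(-68 + (1/104)*(-1/274)) = √(-68 - 1/28496) = √(-1937729/28496) = I*√3451095349/7124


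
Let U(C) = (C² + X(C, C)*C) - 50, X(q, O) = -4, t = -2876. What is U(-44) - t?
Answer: 4938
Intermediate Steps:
U(C) = -50 + C² - 4*C (U(C) = (C² - 4*C) - 50 = -50 + C² - 4*C)
U(-44) - t = (-50 + (-44)² - 4*(-44)) - 1*(-2876) = (-50 + 1936 + 176) + 2876 = 2062 + 2876 = 4938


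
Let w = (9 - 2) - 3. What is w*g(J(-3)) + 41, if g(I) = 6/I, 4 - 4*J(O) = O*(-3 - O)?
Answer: 65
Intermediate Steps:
J(O) = 1 - O*(-3 - O)/4
w = 4 (w = 7 - 3 = 4)
w*g(J(-3)) + 41 = 4*(6/(1 + (1/4)*(-3)**2 + (3/4)*(-3))) + 41 = 4*(6/(1 + (1/4)*9 - 9/4)) + 41 = 4*(6/(1 + 9/4 - 9/4)) + 41 = 4*(6/1) + 41 = 4*(6*1) + 41 = 4*6 + 41 = 24 + 41 = 65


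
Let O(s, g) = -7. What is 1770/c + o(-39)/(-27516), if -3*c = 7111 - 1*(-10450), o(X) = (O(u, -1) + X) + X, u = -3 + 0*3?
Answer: -144617275/483208476 ≈ -0.29929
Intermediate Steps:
u = -3 (u = -3 + 0 = -3)
o(X) = -7 + 2*X (o(X) = (-7 + X) + X = -7 + 2*X)
c = -17561/3 (c = -(7111 - 1*(-10450))/3 = -(7111 + 10450)/3 = -⅓*17561 = -17561/3 ≈ -5853.7)
1770/c + o(-39)/(-27516) = 1770/(-17561/3) + (-7 + 2*(-39))/(-27516) = 1770*(-3/17561) + (-7 - 78)*(-1/27516) = -5310/17561 - 85*(-1/27516) = -5310/17561 + 85/27516 = -144617275/483208476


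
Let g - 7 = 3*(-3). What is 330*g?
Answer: -660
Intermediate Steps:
g = -2 (g = 7 + 3*(-3) = 7 - 9 = -2)
330*g = 330*(-2) = -660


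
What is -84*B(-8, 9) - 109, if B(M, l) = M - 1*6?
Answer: 1067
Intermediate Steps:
B(M, l) = -6 + M (B(M, l) = M - 6 = -6 + M)
-84*B(-8, 9) - 109 = -84*(-6 - 8) - 109 = -84*(-14) - 109 = 1176 - 109 = 1067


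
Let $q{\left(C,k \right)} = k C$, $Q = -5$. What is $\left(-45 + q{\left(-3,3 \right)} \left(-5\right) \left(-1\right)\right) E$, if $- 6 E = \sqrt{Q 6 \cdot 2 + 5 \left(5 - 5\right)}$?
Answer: $30 i \sqrt{15} \approx 116.19 i$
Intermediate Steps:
$q{\left(C,k \right)} = C k$
$E = - \frac{i \sqrt{15}}{3}$ ($E = - \frac{\sqrt{\left(-5\right) 6 \cdot 2 + 5 \left(5 - 5\right)}}{6} = - \frac{\sqrt{\left(-30\right) 2 + 5 \cdot 0}}{6} = - \frac{\sqrt{-60 + 0}}{6} = - \frac{\sqrt{-60}}{6} = - \frac{2 i \sqrt{15}}{6} = - \frac{i \sqrt{15}}{3} \approx - 1.291 i$)
$\left(-45 + q{\left(-3,3 \right)} \left(-5\right) \left(-1\right)\right) E = \left(-45 + \left(-3\right) 3 \left(-5\right) \left(-1\right)\right) \left(- \frac{i \sqrt{15}}{3}\right) = \left(-45 + \left(-9\right) \left(-5\right) \left(-1\right)\right) \left(- \frac{i \sqrt{15}}{3}\right) = \left(-45 + 45 \left(-1\right)\right) \left(- \frac{i \sqrt{15}}{3}\right) = \left(-45 - 45\right) \left(- \frac{i \sqrt{15}}{3}\right) = - 90 \left(- \frac{i \sqrt{15}}{3}\right) = 30 i \sqrt{15}$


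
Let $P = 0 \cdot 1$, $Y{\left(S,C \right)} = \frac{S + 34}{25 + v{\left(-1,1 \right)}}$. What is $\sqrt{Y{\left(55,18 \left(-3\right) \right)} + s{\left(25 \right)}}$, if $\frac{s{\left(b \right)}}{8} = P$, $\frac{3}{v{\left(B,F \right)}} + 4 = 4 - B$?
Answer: $\frac{\sqrt{623}}{14} \approx 1.7829$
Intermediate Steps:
$v{\left(B,F \right)} = - \frac{3}{B}$ ($v{\left(B,F \right)} = \frac{3}{-4 - \left(-4 + B\right)} = \frac{3}{\left(-1\right) B} = 3 \left(- \frac{1}{B}\right) = - \frac{3}{B}$)
$Y{\left(S,C \right)} = \frac{17}{14} + \frac{S}{28}$ ($Y{\left(S,C \right)} = \frac{S + 34}{25 - \frac{3}{-1}} = \frac{34 + S}{25 - -3} = \frac{34 + S}{25 + 3} = \frac{34 + S}{28} = \left(34 + S\right) \frac{1}{28} = \frac{17}{14} + \frac{S}{28}$)
$P = 0$
$s{\left(b \right)} = 0$ ($s{\left(b \right)} = 8 \cdot 0 = 0$)
$\sqrt{Y{\left(55,18 \left(-3\right) \right)} + s{\left(25 \right)}} = \sqrt{\left(\frac{17}{14} + \frac{1}{28} \cdot 55\right) + 0} = \sqrt{\left(\frac{17}{14} + \frac{55}{28}\right) + 0} = \sqrt{\frac{89}{28} + 0} = \sqrt{\frac{89}{28}} = \frac{\sqrt{623}}{14}$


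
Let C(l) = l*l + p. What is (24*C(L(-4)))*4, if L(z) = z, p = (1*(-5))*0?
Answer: 1536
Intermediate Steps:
p = 0 (p = -5*0 = 0)
C(l) = l**2 (C(l) = l*l + 0 = l**2 + 0 = l**2)
(24*C(L(-4)))*4 = (24*(-4)**2)*4 = (24*16)*4 = 384*4 = 1536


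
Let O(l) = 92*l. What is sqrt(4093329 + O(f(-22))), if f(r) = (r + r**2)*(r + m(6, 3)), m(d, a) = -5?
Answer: sqrt(2945721) ≈ 1716.3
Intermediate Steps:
f(r) = (-5 + r)*(r + r**2) (f(r) = (r + r**2)*(r - 5) = (r + r**2)*(-5 + r) = (-5 + r)*(r + r**2))
sqrt(4093329 + O(f(-22))) = sqrt(4093329 + 92*(-22*(-5 + (-22)**2 - 4*(-22)))) = sqrt(4093329 + 92*(-22*(-5 + 484 + 88))) = sqrt(4093329 + 92*(-22*567)) = sqrt(4093329 + 92*(-12474)) = sqrt(4093329 - 1147608) = sqrt(2945721)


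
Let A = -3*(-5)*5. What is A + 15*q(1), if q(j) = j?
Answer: 90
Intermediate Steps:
A = 75 (A = 15*5 = 75)
A + 15*q(1) = 75 + 15*1 = 75 + 15 = 90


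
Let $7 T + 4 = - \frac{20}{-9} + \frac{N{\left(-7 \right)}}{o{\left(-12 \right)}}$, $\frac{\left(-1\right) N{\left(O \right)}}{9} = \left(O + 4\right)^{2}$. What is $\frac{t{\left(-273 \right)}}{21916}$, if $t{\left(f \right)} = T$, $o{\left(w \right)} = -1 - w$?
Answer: $- \frac{905}{15187788} \approx -5.9587 \cdot 10^{-5}$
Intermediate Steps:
$N{\left(O \right)} = - 9 \left(4 + O\right)^{2}$ ($N{\left(O \right)} = - 9 \left(O + 4\right)^{2} = - 9 \left(4 + O\right)^{2}$)
$T = - \frac{905}{693}$ ($T = - \frac{4}{7} + \frac{- \frac{20}{-9} + \frac{\left(-9\right) \left(4 - 7\right)^{2}}{-1 - -12}}{7} = - \frac{4}{7} + \frac{\left(-20\right) \left(- \frac{1}{9}\right) + \frac{\left(-9\right) \left(-3\right)^{2}}{-1 + 12}}{7} = - \frac{4}{7} + \frac{\frac{20}{9} + \frac{\left(-9\right) 9}{11}}{7} = - \frac{4}{7} + \frac{\frac{20}{9} - \frac{81}{11}}{7} = - \frac{4}{7} + \frac{1}{7} \left(- \frac{509}{99}\right) = - \frac{4}{7} - \frac{509}{693} = - \frac{905}{693} \approx -1.3059$)
$t{\left(f \right)} = - \frac{905}{693}$
$\frac{t{\left(-273 \right)}}{21916} = - \frac{905}{693 \cdot 21916} = \left(- \frac{905}{693}\right) \frac{1}{21916} = - \frac{905}{15187788}$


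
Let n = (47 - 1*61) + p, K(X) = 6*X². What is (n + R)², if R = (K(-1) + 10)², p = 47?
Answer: 83521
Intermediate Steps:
n = 33 (n = (47 - 1*61) + 47 = (47 - 61) + 47 = -14 + 47 = 33)
R = 256 (R = (6*(-1)² + 10)² = (6*1 + 10)² = (6 + 10)² = 16² = 256)
(n + R)² = (33 + 256)² = 289² = 83521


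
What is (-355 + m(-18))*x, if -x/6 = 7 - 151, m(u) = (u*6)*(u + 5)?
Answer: 906336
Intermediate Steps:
m(u) = 6*u*(5 + u) (m(u) = (6*u)*(5 + u) = 6*u*(5 + u))
x = 864 (x = -6*(7 - 151) = -6*(-144) = 864)
(-355 + m(-18))*x = (-355 + 6*(-18)*(5 - 18))*864 = (-355 + 6*(-18)*(-13))*864 = (-355 + 1404)*864 = 1049*864 = 906336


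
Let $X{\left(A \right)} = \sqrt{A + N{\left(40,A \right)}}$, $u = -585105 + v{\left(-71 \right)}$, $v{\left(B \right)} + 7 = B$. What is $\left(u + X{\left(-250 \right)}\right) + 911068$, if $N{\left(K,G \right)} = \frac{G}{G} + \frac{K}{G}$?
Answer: $325885 + \frac{i \sqrt{6229}}{5} \approx 3.2589 \cdot 10^{5} + 15.785 i$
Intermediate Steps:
$v{\left(B \right)} = -7 + B$
$N{\left(K,G \right)} = 1 + \frac{K}{G}$
$u = -585183$ ($u = -585105 - 78 = -585183$)
$X{\left(A \right)} = \sqrt{A + \frac{40 + A}{A}}$ ($X{\left(A \right)} = \sqrt{A + \frac{A + 40}{A}} = \sqrt{A + \frac{40 + A}{A}}$)
$\left(u + X{\left(-250 \right)}\right) + 911068 = \left(-585183 + \sqrt{1 - 250 + \frac{40}{-250}}\right) + 911068 = \left(-585183 + \sqrt{1 - 250 + 40 \left(- \frac{1}{250}\right)}\right) + 911068 = \left(-585183 + \sqrt{1 - 250 - \frac{4}{25}}\right) + 911068 = \left(-585183 + \sqrt{- \frac{6229}{25}}\right) + 911068 = \left(-585183 + \frac{i \sqrt{6229}}{5}\right) + 911068 = 325885 + \frac{i \sqrt{6229}}{5}$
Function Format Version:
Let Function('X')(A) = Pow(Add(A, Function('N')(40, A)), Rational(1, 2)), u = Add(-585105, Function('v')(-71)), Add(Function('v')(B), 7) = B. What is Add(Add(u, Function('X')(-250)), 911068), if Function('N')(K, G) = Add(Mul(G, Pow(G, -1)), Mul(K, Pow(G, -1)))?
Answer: Add(325885, Mul(Rational(1, 5), I, Pow(6229, Rational(1, 2)))) ≈ Add(3.2589e+5, Mul(15.785, I))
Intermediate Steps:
Function('v')(B) = Add(-7, B)
Function('N')(K, G) = Add(1, Mul(K, Pow(G, -1)))
u = -585183 (u = Add(-585105, Add(-7, -71)) = Add(-585105, -78) = -585183)
Function('X')(A) = Pow(Add(A, Mul(Pow(A, -1), Add(40, A))), Rational(1, 2)) (Function('X')(A) = Pow(Add(A, Mul(Pow(A, -1), Add(A, 40))), Rational(1, 2)) = Pow(Add(A, Mul(Pow(A, -1), Add(40, A))), Rational(1, 2)))
Add(Add(u, Function('X')(-250)), 911068) = Add(Add(-585183, Pow(Add(1, -250, Mul(40, Pow(-250, -1))), Rational(1, 2))), 911068) = Add(Add(-585183, Pow(Add(1, -250, Mul(40, Rational(-1, 250))), Rational(1, 2))), 911068) = Add(Add(-585183, Pow(Add(1, -250, Rational(-4, 25)), Rational(1, 2))), 911068) = Add(Add(-585183, Pow(Rational(-6229, 25), Rational(1, 2))), 911068) = Add(Add(-585183, Mul(Rational(1, 5), I, Pow(6229, Rational(1, 2)))), 911068) = Add(325885, Mul(Rational(1, 5), I, Pow(6229, Rational(1, 2))))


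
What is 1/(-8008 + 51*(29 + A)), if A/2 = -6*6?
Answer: -1/10201 ≈ -9.8030e-5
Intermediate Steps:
A = -72 (A = 2*(-6*6) = 2*(-36) = -72)
1/(-8008 + 51*(29 + A)) = 1/(-8008 + 51*(29 - 72)) = 1/(-8008 + 51*(-43)) = 1/(-8008 - 2193) = 1/(-10201) = -1/10201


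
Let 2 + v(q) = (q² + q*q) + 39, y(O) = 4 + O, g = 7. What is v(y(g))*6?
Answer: 1674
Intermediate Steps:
v(q) = 37 + 2*q² (v(q) = -2 + ((q² + q*q) + 39) = -2 + ((q² + q²) + 39) = -2 + (2*q² + 39) = -2 + (39 + 2*q²) = 37 + 2*q²)
v(y(g))*6 = (37 + 2*(4 + 7)²)*6 = (37 + 2*11²)*6 = (37 + 2*121)*6 = (37 + 242)*6 = 279*6 = 1674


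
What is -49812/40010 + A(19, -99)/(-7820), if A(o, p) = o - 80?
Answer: -38708923/31287820 ≈ -1.2372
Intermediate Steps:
A(o, p) = -80 + o
-49812/40010 + A(19, -99)/(-7820) = -49812/40010 + (-80 + 19)/(-7820) = -49812*1/40010 - 61*(-1/7820) = -24906/20005 + 61/7820 = -38708923/31287820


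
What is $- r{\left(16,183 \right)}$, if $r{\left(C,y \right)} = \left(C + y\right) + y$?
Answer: $-382$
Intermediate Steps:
$r{\left(C,y \right)} = C + 2 y$
$- r{\left(16,183 \right)} = - (16 + 2 \cdot 183) = - (16 + 366) = \left(-1\right) 382 = -382$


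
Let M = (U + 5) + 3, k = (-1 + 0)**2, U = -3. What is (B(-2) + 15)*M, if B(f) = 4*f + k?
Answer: 40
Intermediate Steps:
k = 1 (k = (-1)**2 = 1)
M = 5 (M = (-3 + 5) + 3 = 2 + 3 = 5)
B(f) = 1 + 4*f (B(f) = 4*f + 1 = 1 + 4*f)
(B(-2) + 15)*M = ((1 + 4*(-2)) + 15)*5 = ((1 - 8) + 15)*5 = (-7 + 15)*5 = 8*5 = 40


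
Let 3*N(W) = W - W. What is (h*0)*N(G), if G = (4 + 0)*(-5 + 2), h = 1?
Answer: 0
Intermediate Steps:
G = -12 (G = 4*(-3) = -12)
N(W) = 0 (N(W) = (W - W)/3 = (1/3)*0 = 0)
(h*0)*N(G) = (1*0)*0 = 0*0 = 0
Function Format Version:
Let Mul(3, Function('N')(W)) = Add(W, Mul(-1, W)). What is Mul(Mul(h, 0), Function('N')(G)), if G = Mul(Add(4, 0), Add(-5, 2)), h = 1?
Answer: 0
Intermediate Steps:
G = -12 (G = Mul(4, -3) = -12)
Function('N')(W) = 0 (Function('N')(W) = Mul(Rational(1, 3), Add(W, Mul(-1, W))) = Mul(Rational(1, 3), 0) = 0)
Mul(Mul(h, 0), Function('N')(G)) = Mul(Mul(1, 0), 0) = Mul(0, 0) = 0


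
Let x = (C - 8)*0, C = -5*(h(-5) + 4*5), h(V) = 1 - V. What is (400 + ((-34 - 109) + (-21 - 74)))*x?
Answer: 0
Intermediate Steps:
C = -130 (C = -5*((1 - 1*(-5)) + 4*5) = -5*((1 + 5) + 20) = -5*(6 + 20) = -5*26 = -130)
x = 0 (x = (-130 - 8)*0 = -138*0 = 0)
(400 + ((-34 - 109) + (-21 - 74)))*x = (400 + ((-34 - 109) + (-21 - 74)))*0 = (400 + (-143 - 95))*0 = (400 - 238)*0 = 162*0 = 0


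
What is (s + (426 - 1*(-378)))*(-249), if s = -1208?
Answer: 100596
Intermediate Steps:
(s + (426 - 1*(-378)))*(-249) = (-1208 + (426 - 1*(-378)))*(-249) = (-1208 + (426 + 378))*(-249) = (-1208 + 804)*(-249) = -404*(-249) = 100596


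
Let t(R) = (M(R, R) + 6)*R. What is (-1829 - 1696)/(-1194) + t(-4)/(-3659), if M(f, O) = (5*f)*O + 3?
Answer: 4441013/1456282 ≈ 3.0496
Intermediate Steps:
M(f, O) = 3 + 5*O*f (M(f, O) = 5*O*f + 3 = 3 + 5*O*f)
t(R) = R*(9 + 5*R²) (t(R) = ((3 + 5*R*R) + 6)*R = ((3 + 5*R²) + 6)*R = (9 + 5*R²)*R = R*(9 + 5*R²))
(-1829 - 1696)/(-1194) + t(-4)/(-3659) = (-1829 - 1696)/(-1194) - 4*(9 + 5*(-4)²)/(-3659) = -3525*(-1/1194) - 4*(9 + 5*16)*(-1/3659) = 1175/398 - 4*(9 + 80)*(-1/3659) = 1175/398 - 4*89*(-1/3659) = 1175/398 - 356*(-1/3659) = 1175/398 + 356/3659 = 4441013/1456282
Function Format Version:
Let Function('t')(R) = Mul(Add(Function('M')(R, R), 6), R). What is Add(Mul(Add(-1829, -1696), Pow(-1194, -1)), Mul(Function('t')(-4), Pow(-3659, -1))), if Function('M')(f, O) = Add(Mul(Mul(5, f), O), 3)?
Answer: Rational(4441013, 1456282) ≈ 3.0496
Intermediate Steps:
Function('M')(f, O) = Add(3, Mul(5, O, f)) (Function('M')(f, O) = Add(Mul(5, O, f), 3) = Add(3, Mul(5, O, f)))
Function('t')(R) = Mul(R, Add(9, Mul(5, Pow(R, 2)))) (Function('t')(R) = Mul(Add(Add(3, Mul(5, R, R)), 6), R) = Mul(Add(Add(3, Mul(5, Pow(R, 2))), 6), R) = Mul(Add(9, Mul(5, Pow(R, 2))), R) = Mul(R, Add(9, Mul(5, Pow(R, 2)))))
Add(Mul(Add(-1829, -1696), Pow(-1194, -1)), Mul(Function('t')(-4), Pow(-3659, -1))) = Add(Mul(Add(-1829, -1696), Pow(-1194, -1)), Mul(Mul(-4, Add(9, Mul(5, Pow(-4, 2)))), Pow(-3659, -1))) = Add(Mul(-3525, Rational(-1, 1194)), Mul(Mul(-4, Add(9, Mul(5, 16))), Rational(-1, 3659))) = Add(Rational(1175, 398), Mul(Mul(-4, Add(9, 80)), Rational(-1, 3659))) = Add(Rational(1175, 398), Mul(Mul(-4, 89), Rational(-1, 3659))) = Add(Rational(1175, 398), Mul(-356, Rational(-1, 3659))) = Add(Rational(1175, 398), Rational(356, 3659)) = Rational(4441013, 1456282)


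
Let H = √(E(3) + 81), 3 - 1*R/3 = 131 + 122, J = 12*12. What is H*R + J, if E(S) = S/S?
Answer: 144 - 750*√82 ≈ -6647.5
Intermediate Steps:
J = 144
R = -750 (R = 9 - 3*(131 + 122) = 9 - 3*253 = 9 - 759 = -750)
E(S) = 1
H = √82 (H = √(1 + 81) = √82 ≈ 9.0554)
H*R + J = √82*(-750) + 144 = -750*√82 + 144 = 144 - 750*√82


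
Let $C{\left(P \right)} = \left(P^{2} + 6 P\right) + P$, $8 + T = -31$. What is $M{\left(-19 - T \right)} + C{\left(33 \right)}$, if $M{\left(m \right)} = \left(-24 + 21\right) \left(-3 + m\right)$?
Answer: $1269$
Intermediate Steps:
$T = -39$ ($T = -8 - 31 = -39$)
$M{\left(m \right)} = 9 - 3 m$ ($M{\left(m \right)} = - 3 \left(-3 + m\right) = 9 - 3 m$)
$C{\left(P \right)} = P^{2} + 7 P$
$M{\left(-19 - T \right)} + C{\left(33 \right)} = \left(9 - 3 \left(-19 - -39\right)\right) + 33 \left(7 + 33\right) = \left(9 - 3 \left(-19 + 39\right)\right) + 33 \cdot 40 = \left(9 - 60\right) + 1320 = -51 + 1320 = 1269$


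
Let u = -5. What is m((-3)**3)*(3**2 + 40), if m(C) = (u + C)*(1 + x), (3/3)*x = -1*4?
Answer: 4704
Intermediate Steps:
x = -4 (x = -1*4 = -4)
m(C) = 15 - 3*C (m(C) = (-5 + C)*(1 - 4) = (-5 + C)*(-3) = 15 - 3*C)
m((-3)**3)*(3**2 + 40) = (15 - 3*(-3)**3)*(3**2 + 40) = (15 - 3*(-27))*(9 + 40) = (15 + 81)*49 = 96*49 = 4704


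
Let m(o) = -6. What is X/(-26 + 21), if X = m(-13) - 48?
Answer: 54/5 ≈ 10.800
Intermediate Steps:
X = -54 (X = -6 - 48 = -54)
X/(-26 + 21) = -54/(-26 + 21) = -54/(-5) = -1/5*(-54) = 54/5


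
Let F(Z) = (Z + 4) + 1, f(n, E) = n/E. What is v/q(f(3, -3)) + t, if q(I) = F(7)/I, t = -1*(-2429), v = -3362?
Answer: 16255/6 ≈ 2709.2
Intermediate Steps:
t = 2429
F(Z) = 5 + Z (F(Z) = (4 + Z) + 1 = 5 + Z)
q(I) = 12/I (q(I) = (5 + 7)/I = 12/I)
v/q(f(3, -3)) + t = -3362/(12/((3/(-3)))) + 2429 = -3362/(12/((3*(-1/3)))) + 2429 = -3362/(12/(-1)) + 2429 = -3362/(12*(-1)) + 2429 = -3362/(-12) + 2429 = -3362*(-1/12) + 2429 = 1681/6 + 2429 = 16255/6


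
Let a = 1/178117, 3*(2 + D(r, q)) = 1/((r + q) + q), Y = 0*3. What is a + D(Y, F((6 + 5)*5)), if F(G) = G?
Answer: -117378773/58778610 ≈ -1.9970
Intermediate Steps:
Y = 0
D(r, q) = -2 + 1/(3*(r + 2*q)) (D(r, q) = -2 + 1/(3*((r + q) + q)) = -2 + 1/(3*((q + r) + q)) = -2 + 1/(3*(r + 2*q)))
a = 1/178117 ≈ 5.6143e-6
a + D(Y, F((6 + 5)*5)) = 1/178117 + (1 - 12*(6 + 5)*5 - 6*0)/(3*(0 + 2*((6 + 5)*5))) = 1/178117 + (1 - 132*5 + 0)/(3*(0 + 2*(11*5))) = 1/178117 + (1 - 12*55 + 0)/(3*(0 + 2*55)) = 1/178117 + (1 - 660 + 0)/(3*(0 + 110)) = 1/178117 + (⅓)*(-659)/110 = 1/178117 + (⅓)*(1/110)*(-659) = 1/178117 - 659/330 = -117378773/58778610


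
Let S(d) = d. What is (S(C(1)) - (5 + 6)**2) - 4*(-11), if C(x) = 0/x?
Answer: -77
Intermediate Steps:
C(x) = 0
(S(C(1)) - (5 + 6)**2) - 4*(-11) = (0 - (5 + 6)**2) - 4*(-11) = (0 - 1*11**2) + 44 = (0 - 1*121) + 44 = (0 - 121) + 44 = -121 + 44 = -77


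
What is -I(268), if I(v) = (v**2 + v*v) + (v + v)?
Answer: -144184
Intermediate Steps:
I(v) = 2*v + 2*v**2 (I(v) = (v**2 + v**2) + 2*v = 2*v**2 + 2*v = 2*v + 2*v**2)
-I(268) = -2*268*(1 + 268) = -2*268*269 = -1*144184 = -144184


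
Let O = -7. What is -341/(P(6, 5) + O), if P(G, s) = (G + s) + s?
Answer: -341/9 ≈ -37.889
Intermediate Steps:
P(G, s) = G + 2*s
-341/(P(6, 5) + O) = -341/((6 + 2*5) - 7) = -341/((6 + 10) - 7) = -341/(16 - 7) = -341/9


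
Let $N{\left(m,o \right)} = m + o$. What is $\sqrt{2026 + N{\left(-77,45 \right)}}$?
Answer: $\sqrt{1994} \approx 44.654$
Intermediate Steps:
$\sqrt{2026 + N{\left(-77,45 \right)}} = \sqrt{2026 + \left(-77 + 45\right)} = \sqrt{2026 - 32} = \sqrt{1994}$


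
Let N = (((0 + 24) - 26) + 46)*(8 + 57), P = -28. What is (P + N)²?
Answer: 8020224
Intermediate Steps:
N = 2860 (N = ((24 - 26) + 46)*65 = (-2 + 46)*65 = 44*65 = 2860)
(P + N)² = (-28 + 2860)² = 2832² = 8020224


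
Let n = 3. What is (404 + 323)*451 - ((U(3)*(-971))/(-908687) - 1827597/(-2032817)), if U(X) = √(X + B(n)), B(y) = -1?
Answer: 666512111912/2032817 - 971*√2/908687 ≈ 3.2788e+5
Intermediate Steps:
U(X) = √(-1 + X) (U(X) = √(X - 1) = √(-1 + X))
(404 + 323)*451 - ((U(3)*(-971))/(-908687) - 1827597/(-2032817)) = (404 + 323)*451 - ((√(-1 + 3)*(-971))/(-908687) - 1827597/(-2032817)) = 727*451 - ((√2*(-971))*(-1/908687) - 1827597*(-1/2032817)) = 327877 - (-971*√2*(-1/908687) + 1827597/2032817) = 327877 - (971*√2/908687 + 1827597/2032817) = 327877 - (1827597/2032817 + 971*√2/908687) = 327877 + (-1827597/2032817 - 971*√2/908687) = 666512111912/2032817 - 971*√2/908687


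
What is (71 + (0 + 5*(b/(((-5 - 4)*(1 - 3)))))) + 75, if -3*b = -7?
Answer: 7919/54 ≈ 146.65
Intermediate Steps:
b = 7/3 (b = -1/3*(-7) = 7/3 ≈ 2.3333)
(71 + (0 + 5*(b/(((-5 - 4)*(1 - 3)))))) + 75 = (71 + (0 + 5*(7/(3*(((-5 - 4)*(1 - 3))))))) + 75 = (71 + (0 + 5*(7/(3*((-9*(-2))))))) + 75 = (71 + (0 + 5*((7/3)/18))) + 75 = (71 + (0 + 5*((7/3)*(1/18)))) + 75 = (71 + (0 + 5*(7/54))) + 75 = (71 + (0 + 35/54)) + 75 = (71 + 35/54) + 75 = 3869/54 + 75 = 7919/54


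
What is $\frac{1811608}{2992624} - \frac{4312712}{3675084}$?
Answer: $- \frac{195266058163}{343692018138} \approx -0.56814$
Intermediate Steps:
$\frac{1811608}{2992624} - \frac{4312712}{3675084} = 1811608 \cdot \frac{1}{2992624} - \frac{1078178}{918771} = \frac{226451}{374078} - \frac{1078178}{918771} = - \frac{195266058163}{343692018138}$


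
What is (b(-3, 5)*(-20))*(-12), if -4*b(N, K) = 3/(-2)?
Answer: 90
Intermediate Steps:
b(N, K) = 3/8 (b(N, K) = -3/(4*(-2)) = -3*(-1)/(4*2) = -1/4*(-3/2) = 3/8)
(b(-3, 5)*(-20))*(-12) = ((3/8)*(-20))*(-12) = -15/2*(-12) = 90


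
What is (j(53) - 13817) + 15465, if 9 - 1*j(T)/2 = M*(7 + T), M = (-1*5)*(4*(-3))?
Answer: -5534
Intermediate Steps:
M = 60 (M = -5*(-12) = 60)
j(T) = -822 - 120*T (j(T) = 18 - 120*(7 + T) = 18 - 2*(420 + 60*T) = 18 + (-840 - 120*T) = -822 - 120*T)
(j(53) - 13817) + 15465 = ((-822 - 120*53) - 13817) + 15465 = ((-822 - 6360) - 13817) + 15465 = (-7182 - 13817) + 15465 = -20999 + 15465 = -5534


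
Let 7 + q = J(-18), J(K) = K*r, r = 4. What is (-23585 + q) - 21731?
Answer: -45395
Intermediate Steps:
J(K) = 4*K (J(K) = K*4 = 4*K)
q = -79 (q = -7 + 4*(-18) = -7 - 72 = -79)
(-23585 + q) - 21731 = (-23585 - 79) - 21731 = -23664 - 21731 = -45395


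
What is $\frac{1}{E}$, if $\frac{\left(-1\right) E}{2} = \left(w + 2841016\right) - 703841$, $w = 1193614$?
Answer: $- \frac{1}{6661578} \approx -1.5011 \cdot 10^{-7}$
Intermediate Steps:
$E = -6661578$ ($E = - 2 \left(\left(1193614 + 2841016\right) - 703841\right) = - 2 \left(4034630 - 703841\right) = \left(-2\right) 3330789 = -6661578$)
$\frac{1}{E} = \frac{1}{-6661578} = - \frac{1}{6661578}$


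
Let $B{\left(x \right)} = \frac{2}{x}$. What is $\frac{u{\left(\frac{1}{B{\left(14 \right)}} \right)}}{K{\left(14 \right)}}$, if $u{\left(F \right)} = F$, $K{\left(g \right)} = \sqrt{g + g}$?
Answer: $\frac{\sqrt{7}}{2} \approx 1.3229$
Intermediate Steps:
$K{\left(g \right)} = \sqrt{2} \sqrt{g}$ ($K{\left(g \right)} = \sqrt{2 g} = \sqrt{2} \sqrt{g}$)
$\frac{u{\left(\frac{1}{B{\left(14 \right)}} \right)}}{K{\left(14 \right)}} = \frac{1}{\frac{2}{14} \sqrt{2} \sqrt{14}} = \frac{1}{2 \cdot \frac{1}{14} \cdot 2 \sqrt{7}} = \frac{1}{\frac{1}{7}} \frac{\sqrt{7}}{14} = 7 \frac{\sqrt{7}}{14} = \frac{\sqrt{7}}{2}$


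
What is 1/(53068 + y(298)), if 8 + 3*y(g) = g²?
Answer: 3/248000 ≈ 1.2097e-5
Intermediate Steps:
y(g) = -8/3 + g²/3
1/(53068 + y(298)) = 1/(53068 + (-8/3 + (⅓)*298²)) = 1/(53068 + (-8/3 + (⅓)*88804)) = 1/(53068 + (-8/3 + 88804/3)) = 1/(53068 + 88796/3) = 1/(248000/3) = 3/248000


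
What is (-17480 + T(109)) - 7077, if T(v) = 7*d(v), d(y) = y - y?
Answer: -24557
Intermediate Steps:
d(y) = 0
T(v) = 0 (T(v) = 7*0 = 0)
(-17480 + T(109)) - 7077 = (-17480 + 0) - 7077 = -17480 - 7077 = -24557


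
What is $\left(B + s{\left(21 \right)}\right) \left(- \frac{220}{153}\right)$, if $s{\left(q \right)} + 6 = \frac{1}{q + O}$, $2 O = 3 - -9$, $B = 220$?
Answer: $- \frac{1271380}{4131} \approx -307.77$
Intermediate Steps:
$O = 6$ ($O = \frac{3 - -9}{2} = \frac{3 + 9}{2} = \frac{1}{2} \cdot 12 = 6$)
$s{\left(q \right)} = -6 + \frac{1}{6 + q}$ ($s{\left(q \right)} = -6 + \frac{1}{q + 6} = -6 + \frac{1}{6 + q}$)
$\left(B + s{\left(21 \right)}\right) \left(- \frac{220}{153}\right) = \left(220 + \frac{-35 - 126}{6 + 21}\right) \left(- \frac{220}{153}\right) = \left(220 + \frac{-35 - 126}{27}\right) \left(\left(-220\right) \frac{1}{153}\right) = \left(220 + \frac{1}{27} \left(-161\right)\right) \left(- \frac{220}{153}\right) = \left(220 - \frac{161}{27}\right) \left(- \frac{220}{153}\right) = \frac{5779}{27} \left(- \frac{220}{153}\right) = - \frac{1271380}{4131}$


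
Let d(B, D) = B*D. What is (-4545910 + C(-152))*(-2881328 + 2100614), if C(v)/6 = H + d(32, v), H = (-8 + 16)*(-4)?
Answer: 3571989834204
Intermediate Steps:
H = -32 (H = 8*(-4) = -32)
C(v) = -192 + 192*v (C(v) = 6*(-32 + 32*v) = -192 + 192*v)
(-4545910 + C(-152))*(-2881328 + 2100614) = (-4545910 + (-192 + 192*(-152)))*(-2881328 + 2100614) = (-4545910 + (-192 - 29184))*(-780714) = (-4545910 - 29376)*(-780714) = -4575286*(-780714) = 3571989834204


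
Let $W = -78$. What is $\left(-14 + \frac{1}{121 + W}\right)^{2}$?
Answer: $\frac{361201}{1849} \approx 195.35$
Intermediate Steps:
$\left(-14 + \frac{1}{121 + W}\right)^{2} = \left(-14 + \frac{1}{121 - 78}\right)^{2} = \left(-14 + \frac{1}{43}\right)^{2} = \left(- \frac{601}{43}\right)^{2} = \frac{361201}{1849}$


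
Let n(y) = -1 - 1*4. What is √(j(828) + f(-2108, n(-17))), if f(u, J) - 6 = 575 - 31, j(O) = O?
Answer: √1378 ≈ 37.121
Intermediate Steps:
n(y) = -5 (n(y) = -1 - 4 = -5)
f(u, J) = 550 (f(u, J) = 6 + (575 - 31) = 6 + 544 = 550)
√(j(828) + f(-2108, n(-17))) = √(828 + 550) = √1378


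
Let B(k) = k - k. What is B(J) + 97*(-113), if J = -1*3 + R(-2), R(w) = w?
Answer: -10961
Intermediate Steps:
J = -5 (J = -1*3 - 2 = -3 - 2 = -5)
B(k) = 0
B(J) + 97*(-113) = 0 + 97*(-113) = 0 - 10961 = -10961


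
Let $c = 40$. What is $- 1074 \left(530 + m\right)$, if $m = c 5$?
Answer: $-784020$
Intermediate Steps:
$m = 200$ ($m = 40 \cdot 5 = 200$)
$- 1074 \left(530 + m\right) = - 1074 \left(530 + 200\right) = \left(-1074\right) 730 = -784020$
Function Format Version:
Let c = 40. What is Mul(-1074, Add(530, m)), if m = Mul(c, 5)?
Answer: -784020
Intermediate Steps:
m = 200 (m = Mul(40, 5) = 200)
Mul(-1074, Add(530, m)) = Mul(-1074, Add(530, 200)) = Mul(-1074, 730) = -784020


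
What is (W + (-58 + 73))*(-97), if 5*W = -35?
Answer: -776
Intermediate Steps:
W = -7 (W = (⅕)*(-35) = -7)
(W + (-58 + 73))*(-97) = (-7 + (-58 + 73))*(-97) = (-7 + 15)*(-97) = 8*(-97) = -776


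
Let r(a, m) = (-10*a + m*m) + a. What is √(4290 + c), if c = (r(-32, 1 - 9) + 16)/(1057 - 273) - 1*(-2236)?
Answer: 3*√35533/7 ≈ 80.787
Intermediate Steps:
r(a, m) = m² - 9*a (r(a, m) = (-10*a + m²) + a = (m² - 10*a) + a = m² - 9*a)
c = 109587/49 (c = (((1 - 9)² - 9*(-32)) + 16)/(1057 - 273) - 1*(-2236) = (((-8)² + 288) + 16)/784 + 2236 = ((64 + 288) + 16)*(1/784) + 2236 = (352 + 16)*(1/784) + 2236 = 368*(1/784) + 2236 = 23/49 + 2236 = 109587/49 ≈ 2236.5)
√(4290 + c) = √(4290 + 109587/49) = √(319797/49) = 3*√35533/7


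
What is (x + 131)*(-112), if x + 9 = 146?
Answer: -30016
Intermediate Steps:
x = 137 (x = -9 + 146 = 137)
(x + 131)*(-112) = (137 + 131)*(-112) = 268*(-112) = -30016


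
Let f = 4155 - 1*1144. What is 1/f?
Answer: 1/3011 ≈ 0.00033212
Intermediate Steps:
f = 3011 (f = 4155 - 1144 = 3011)
1/f = 1/3011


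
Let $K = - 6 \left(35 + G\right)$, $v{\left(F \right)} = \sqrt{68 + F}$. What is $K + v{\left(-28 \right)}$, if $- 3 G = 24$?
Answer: $-162 + 2 \sqrt{10} \approx -155.68$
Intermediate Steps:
$G = -8$ ($G = \left(- \frac{1}{3}\right) 24 = -8$)
$K = -162$ ($K = - 6 \left(35 - 8\right) = \left(-6\right) 27 = -162$)
$K + v{\left(-28 \right)} = -162 + \sqrt{68 - 28} = -162 + \sqrt{40} = -162 + 2 \sqrt{10}$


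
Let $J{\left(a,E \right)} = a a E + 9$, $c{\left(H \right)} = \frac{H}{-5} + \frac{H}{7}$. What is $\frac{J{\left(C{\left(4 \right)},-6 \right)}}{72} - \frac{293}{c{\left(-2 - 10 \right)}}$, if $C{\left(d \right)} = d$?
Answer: $- \frac{857}{2} \approx -428.5$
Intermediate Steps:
$c{\left(H \right)} = - \frac{2 H}{35}$ ($c{\left(H \right)} = H \left(- \frac{1}{5}\right) + H \frac{1}{7} = - \frac{H}{5} + \frac{H}{7} = - \frac{2 H}{35}$)
$J{\left(a,E \right)} = 9 + E a^{2}$ ($J{\left(a,E \right)} = a^{2} E + 9 = E a^{2} + 9 = 9 + E a^{2}$)
$\frac{J{\left(C{\left(4 \right)},-6 \right)}}{72} - \frac{293}{c{\left(-2 - 10 \right)}} = \frac{9 - 6 \cdot 4^{2}}{72} - \frac{293}{\left(- \frac{2}{35}\right) \left(-2 - 10\right)} = \left(9 - 96\right) \frac{1}{72} - \frac{293}{\left(- \frac{2}{35}\right) \left(-12\right)} = \left(9 - 96\right) \frac{1}{72} - \frac{293}{\frac{24}{35}} = \left(-87\right) \frac{1}{72} - \frac{10255}{24} = - \frac{29}{24} - \frac{10255}{24} = - \frac{857}{2}$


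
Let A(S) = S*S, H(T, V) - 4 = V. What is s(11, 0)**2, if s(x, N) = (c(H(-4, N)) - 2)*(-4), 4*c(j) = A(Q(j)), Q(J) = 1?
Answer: 49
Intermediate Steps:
H(T, V) = 4 + V
A(S) = S**2
c(j) = 1/4 (c(j) = (1/4)*1**2 = (1/4)*1 = 1/4)
s(x, N) = 7 (s(x, N) = (1/4 - 2)*(-4) = -7/4*(-4) = 7)
s(11, 0)**2 = 7**2 = 49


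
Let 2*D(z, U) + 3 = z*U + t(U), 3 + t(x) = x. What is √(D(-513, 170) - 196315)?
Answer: I*√239838 ≈ 489.73*I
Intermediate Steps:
t(x) = -3 + x
D(z, U) = -3 + U/2 + U*z/2 (D(z, U) = -3/2 + (z*U + (-3 + U))/2 = -3/2 + (U*z + (-3 + U))/2 = -3/2 + (-3 + U + U*z)/2 = -3/2 + (-3/2 + U/2 + U*z/2) = -3 + U/2 + U*z/2)
√(D(-513, 170) - 196315) = √((-3 + (½)*170 + (½)*170*(-513)) - 196315) = √((-3 + 85 - 43605) - 196315) = √(-43523 - 196315) = √(-239838) = I*√239838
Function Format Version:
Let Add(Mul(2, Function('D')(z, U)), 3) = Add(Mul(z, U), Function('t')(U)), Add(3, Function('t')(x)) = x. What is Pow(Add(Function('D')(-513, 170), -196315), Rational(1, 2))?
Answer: Mul(I, Pow(239838, Rational(1, 2))) ≈ Mul(489.73, I)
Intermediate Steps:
Function('t')(x) = Add(-3, x)
Function('D')(z, U) = Add(-3, Mul(Rational(1, 2), U), Mul(Rational(1, 2), U, z)) (Function('D')(z, U) = Add(Rational(-3, 2), Mul(Rational(1, 2), Add(Mul(z, U), Add(-3, U)))) = Add(Rational(-3, 2), Mul(Rational(1, 2), Add(Mul(U, z), Add(-3, U)))) = Add(Rational(-3, 2), Mul(Rational(1, 2), Add(-3, U, Mul(U, z)))) = Add(Rational(-3, 2), Add(Rational(-3, 2), Mul(Rational(1, 2), U), Mul(Rational(1, 2), U, z))) = Add(-3, Mul(Rational(1, 2), U), Mul(Rational(1, 2), U, z)))
Pow(Add(Function('D')(-513, 170), -196315), Rational(1, 2)) = Pow(Add(Add(-3, Mul(Rational(1, 2), 170), Mul(Rational(1, 2), 170, -513)), -196315), Rational(1, 2)) = Pow(Add(Add(-3, 85, -43605), -196315), Rational(1, 2)) = Pow(Add(-43523, -196315), Rational(1, 2)) = Pow(-239838, Rational(1, 2)) = Mul(I, Pow(239838, Rational(1, 2)))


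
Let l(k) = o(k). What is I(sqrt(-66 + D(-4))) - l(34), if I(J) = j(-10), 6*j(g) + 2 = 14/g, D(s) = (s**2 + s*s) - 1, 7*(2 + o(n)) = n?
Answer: -719/210 ≈ -3.4238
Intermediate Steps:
o(n) = -2 + n/7
l(k) = -2 + k/7
D(s) = -1 + 2*s**2 (D(s) = (s**2 + s**2) - 1 = 2*s**2 - 1 = -1 + 2*s**2)
j(g) = -1/3 + 7/(3*g) (j(g) = -1/3 + (14/g)/6 = -1/3 + 7/(3*g))
I(J) = -17/30 (I(J) = (1/3)*(7 - 1*(-10))/(-10) = (1/3)*(-1/10)*(7 + 10) = (1/3)*(-1/10)*17 = -17/30)
I(sqrt(-66 + D(-4))) - l(34) = -17/30 - (-2 + (1/7)*34) = -17/30 - (-2 + 34/7) = -17/30 - 1*20/7 = -17/30 - 20/7 = -719/210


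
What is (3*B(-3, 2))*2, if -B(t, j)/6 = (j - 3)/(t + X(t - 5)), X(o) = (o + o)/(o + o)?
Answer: -18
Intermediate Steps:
X(o) = 1 (X(o) = (2*o)/((2*o)) = (2*o)*(1/(2*o)) = 1)
B(t, j) = -6*(-3 + j)/(1 + t) (B(t, j) = -6*(j - 3)/(t + 1) = -6*(-3 + j)/(1 + t))
(3*B(-3, 2))*2 = (3*(6*(3 - 1*2)/(1 - 3)))*2 = (3*(6*(3 - 2)/(-2)))*2 = (3*(6*(-1/2)*1))*2 = (3*(-3))*2 = -9*2 = -18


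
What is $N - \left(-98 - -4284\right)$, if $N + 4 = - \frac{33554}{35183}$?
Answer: $- \frac{147450324}{35183} \approx -4191.0$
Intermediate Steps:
$N = - \frac{174286}{35183}$ ($N = -4 - \frac{33554}{35183} = - \frac{174286}{35183} \approx -4.9537$)
$N - \left(-98 - -4284\right) = - \frac{174286}{35183} - \left(-98 - -4284\right) = - \frac{174286}{35183} - \left(-98 + 4284\right) = - \frac{174286}{35183} - 4186 = - \frac{147450324}{35183}$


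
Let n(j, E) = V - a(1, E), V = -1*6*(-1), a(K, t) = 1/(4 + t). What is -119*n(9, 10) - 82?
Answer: -1575/2 ≈ -787.50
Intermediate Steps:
V = 6 (V = -6*(-1) = 6)
n(j, E) = 6 - 1/(4 + E)
-119*n(9, 10) - 82 = -119*(23 + 6*10)/(4 + 10) - 82 = -119*(23 + 60)/14 - 82 = -17*83/2 - 82 = -119*83/14 - 82 = -1411/2 - 82 = -1575/2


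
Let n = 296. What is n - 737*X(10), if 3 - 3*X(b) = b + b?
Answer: 13417/3 ≈ 4472.3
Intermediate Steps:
X(b) = 1 - 2*b/3 (X(b) = 1 - (b + b)/3 = 1 - 2*b/3)
n - 737*X(10) = 296 - 737*(1 - ⅔*10) = 296 - 737*(1 - 20/3) = 296 - 737*(-17/3) = 296 + 12529/3 = 13417/3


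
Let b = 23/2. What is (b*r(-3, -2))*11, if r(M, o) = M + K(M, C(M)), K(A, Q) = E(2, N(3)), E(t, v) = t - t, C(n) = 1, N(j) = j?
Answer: -759/2 ≈ -379.50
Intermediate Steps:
E(t, v) = 0
K(A, Q) = 0
r(M, o) = M (r(M, o) = M + 0 = M)
b = 23/2 (b = 23*(1/2) = 23/2 ≈ 11.500)
(b*r(-3, -2))*11 = ((23/2)*(-3))*11 = -69/2*11 = -759/2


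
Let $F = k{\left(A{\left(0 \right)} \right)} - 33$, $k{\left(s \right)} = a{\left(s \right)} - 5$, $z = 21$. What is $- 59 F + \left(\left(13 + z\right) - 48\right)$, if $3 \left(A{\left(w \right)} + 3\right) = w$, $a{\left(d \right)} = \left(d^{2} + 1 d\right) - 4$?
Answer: $2110$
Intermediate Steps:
$a{\left(d \right)} = -4 + d + d^{2}$ ($a{\left(d \right)} = \left(d^{2} + d\right) - 4 = \left(d + d^{2}\right) - 4 = -4 + d + d^{2}$)
$A{\left(w \right)} = -3 + \frac{w}{3}$
$k{\left(s \right)} = -9 + s + s^{2}$ ($k{\left(s \right)} = \left(-4 + s + s^{2}\right) - 5 = -9 + s + s^{2}$)
$F = -36$ ($F = \left(-9 + \left(-3 + \frac{1}{3} \cdot 0\right) + \left(-3 + \frac{1}{3} \cdot 0\right)^{2}\right) - 33 = \left(-9 + \left(-3 + 0\right) + \left(-3 + 0\right)^{2}\right) - 33 = \left(-9 - 3 + \left(-3\right)^{2}\right) - 33 = \left(-9 - 3 + 9\right) - 33 = -3 - 33 = -36$)
$- 59 F + \left(\left(13 + z\right) - 48\right) = \left(-59\right) \left(-36\right) + \left(\left(13 + 21\right) - 48\right) = 2124 + \left(34 - 48\right) = 2124 - 14 = 2110$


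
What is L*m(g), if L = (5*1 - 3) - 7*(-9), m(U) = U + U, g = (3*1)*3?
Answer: 1170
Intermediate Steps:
g = 9 (g = 3*3 = 9)
m(U) = 2*U
L = 65 (L = (5 - 3) + 63 = 2 + 63 = 65)
L*m(g) = 65*(2*9) = 65*18 = 1170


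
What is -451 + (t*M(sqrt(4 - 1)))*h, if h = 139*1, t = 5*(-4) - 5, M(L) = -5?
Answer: 16924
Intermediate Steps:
t = -25 (t = -20 - 5 = -25)
h = 139
-451 + (t*M(sqrt(4 - 1)))*h = -451 - 25*(-5)*139 = -451 + 125*139 = -451 + 17375 = 16924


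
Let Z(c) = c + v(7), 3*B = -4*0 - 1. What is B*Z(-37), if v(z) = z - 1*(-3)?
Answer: 9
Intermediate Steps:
B = -1/3 (B = (-4*0 - 1)/3 = (0 - 1)/3 = (1/3)*(-1) = -1/3 ≈ -0.33333)
v(z) = 3 + z (v(z) = z + 3 = 3 + z)
Z(c) = 10 + c (Z(c) = c + (3 + 7) = c + 10 = 10 + c)
B*Z(-37) = -(10 - 37)/3 = -1/3*(-27) = 9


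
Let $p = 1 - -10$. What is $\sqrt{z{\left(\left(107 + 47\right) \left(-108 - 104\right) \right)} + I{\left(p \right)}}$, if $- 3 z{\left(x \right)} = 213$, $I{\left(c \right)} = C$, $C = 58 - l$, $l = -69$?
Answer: $2 \sqrt{14} \approx 7.4833$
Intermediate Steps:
$p = 11$ ($p = 1 + 10 = 11$)
$C = 127$ ($C = 58 - -69 = 58 + 69 = 127$)
$I{\left(c \right)} = 127$
$z{\left(x \right)} = -71$ ($z{\left(x \right)} = \left(- \frac{1}{3}\right) 213 = -71$)
$\sqrt{z{\left(\left(107 + 47\right) \left(-108 - 104\right) \right)} + I{\left(p \right)}} = \sqrt{-71 + 127} = \sqrt{56} = 2 \sqrt{14}$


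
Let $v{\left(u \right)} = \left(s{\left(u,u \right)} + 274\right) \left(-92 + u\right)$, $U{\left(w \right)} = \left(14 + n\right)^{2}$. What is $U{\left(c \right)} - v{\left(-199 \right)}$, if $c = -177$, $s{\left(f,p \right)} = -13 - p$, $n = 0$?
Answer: $134056$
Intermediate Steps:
$U{\left(w \right)} = 196$ ($U{\left(w \right)} = \left(14 + 0\right)^{2} = 14^{2} = 196$)
$v{\left(u \right)} = \left(-92 + u\right) \left(261 - u\right)$ ($v{\left(u \right)} = \left(\left(-13 - u\right) + 274\right) \left(-92 + u\right) = \left(261 - u\right) \left(-92 + u\right) = \left(-92 + u\right) \left(261 - u\right)$)
$U{\left(c \right)} - v{\left(-199 \right)} = 196 - \left(-24012 - \left(-199\right)^{2} + 353 \left(-199\right)\right) = 196 - \left(-24012 - 39601 - 70247\right) = 196 - -133860 = 196 + 133860 = 134056$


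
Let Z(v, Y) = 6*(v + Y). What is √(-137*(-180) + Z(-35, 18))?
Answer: √24558 ≈ 156.71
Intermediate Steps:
Z(v, Y) = 6*Y + 6*v (Z(v, Y) = 6*(Y + v) = 6*Y + 6*v)
√(-137*(-180) + Z(-35, 18)) = √(-137*(-180) + (6*18 + 6*(-35))) = √(24660 + (108 - 210)) = √(24660 - 102) = √24558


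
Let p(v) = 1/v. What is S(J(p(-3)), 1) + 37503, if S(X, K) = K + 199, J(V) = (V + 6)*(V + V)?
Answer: 37703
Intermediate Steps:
J(V) = 2*V*(6 + V) (J(V) = (6 + V)*(2*V) = 2*V*(6 + V))
S(X, K) = 199 + K
S(J(p(-3)), 1) + 37503 = (199 + 1) + 37503 = 200 + 37503 = 37703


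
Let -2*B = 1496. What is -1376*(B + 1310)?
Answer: -773312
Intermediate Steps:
B = -748 (B = -½*1496 = -748)
-1376*(B + 1310) = -1376*(-748 + 1310) = -1376*562 = -773312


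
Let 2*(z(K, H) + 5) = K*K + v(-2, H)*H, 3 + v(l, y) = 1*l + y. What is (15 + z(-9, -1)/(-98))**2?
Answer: 167281/784 ≈ 213.37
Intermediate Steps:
v(l, y) = -3 + l + y (v(l, y) = -3 + (1*l + y) = -3 + (l + y) = -3 + l + y)
z(K, H) = -5 + K**2/2 + H*(-5 + H)/2 (z(K, H) = -5 + (K*K + (-3 - 2 + H)*H)/2 = -5 + (K**2 + (-5 + H)*H)/2 = -5 + (K**2 + H*(-5 + H))/2 = -5 + (K**2/2 + H*(-5 + H)/2) = -5 + K**2/2 + H*(-5 + H)/2)
(15 + z(-9, -1)/(-98))**2 = (15 + (-5 + (1/2)*(-9)**2 + (1/2)*(-1)*(-5 - 1))/(-98))**2 = (15 + (-5 + (1/2)*81 + (1/2)*(-1)*(-6))*(-1/98))**2 = (15 + (-5 + 81/2 + 3)*(-1/98))**2 = (15 + (77/2)*(-1/98))**2 = (15 - 11/28)**2 = (409/28)**2 = 167281/784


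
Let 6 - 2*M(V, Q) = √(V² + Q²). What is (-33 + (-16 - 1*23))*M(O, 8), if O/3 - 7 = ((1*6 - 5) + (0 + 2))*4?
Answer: -216 + 36*√3313 ≈ 1856.1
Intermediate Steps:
O = 57 (O = 21 + 3*(((1*6 - 5) + (0 + 2))*4) = 21 + 3*(((6 - 5) + 2)*4) = 21 + 3*((1 + 2)*4) = 21 + 3*(3*4) = 21 + 3*12 = 21 + 36 = 57)
M(V, Q) = 3 - √(Q² + V²)/2 (M(V, Q) = 3 - √(V² + Q²)/2 = 3 - √(Q² + V²)/2)
(-33 + (-16 - 1*23))*M(O, 8) = (-33 + (-16 - 1*23))*(3 - √(8² + 57²)/2) = (-33 + (-16 - 23))*(3 - √(64 + 3249)/2) = (-33 - 39)*(3 - √3313/2) = -72*(3 - √3313/2) = -216 + 36*√3313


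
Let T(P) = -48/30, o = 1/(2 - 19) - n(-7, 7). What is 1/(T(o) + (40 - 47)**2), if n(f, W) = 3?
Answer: 5/237 ≈ 0.021097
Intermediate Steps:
o = -52/17 (o = 1/(2 - 19) - 1*3 = 1/(-17) - 3 = -1/17 - 3 = -52/17 ≈ -3.0588)
T(P) = -8/5 (T(P) = -48*1/30 = -8/5)
1/(T(o) + (40 - 47)**2) = 1/(-8/5 + (40 - 47)**2) = 1/(-8/5 + (-7)**2) = 1/(-8/5 + 49) = 1/(237/5) = 5/237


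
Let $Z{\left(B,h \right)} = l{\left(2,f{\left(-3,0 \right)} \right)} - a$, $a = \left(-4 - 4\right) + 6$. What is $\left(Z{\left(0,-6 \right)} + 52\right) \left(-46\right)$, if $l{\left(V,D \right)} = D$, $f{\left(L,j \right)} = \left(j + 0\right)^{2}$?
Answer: $-2484$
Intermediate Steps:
$f{\left(L,j \right)} = j^{2}$
$a = -2$ ($a = -8 + 6 = -2$)
$Z{\left(B,h \right)} = 2$ ($Z{\left(B,h \right)} = 0^{2} - -2 = 0 + 2 = 2$)
$\left(Z{\left(0,-6 \right)} + 52\right) \left(-46\right) = \left(2 + 52\right) \left(-46\right) = 54 \left(-46\right) = -2484$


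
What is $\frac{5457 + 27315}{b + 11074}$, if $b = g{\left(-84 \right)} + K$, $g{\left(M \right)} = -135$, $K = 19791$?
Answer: $\frac{16386}{15365} \approx 1.0665$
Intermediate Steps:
$b = 19656$ ($b = -135 + 19791 = 19656$)
$\frac{5457 + 27315}{b + 11074} = \frac{5457 + 27315}{19656 + 11074} = \frac{32772}{30730} = 32772 \cdot \frac{1}{30730} = \frac{16386}{15365}$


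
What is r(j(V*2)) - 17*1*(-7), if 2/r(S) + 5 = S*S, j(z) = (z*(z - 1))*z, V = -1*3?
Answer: 7556383/63499 ≈ 119.00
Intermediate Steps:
V = -3
j(z) = z**2*(-1 + z) (j(z) = (z*(-1 + z))*z = z**2*(-1 + z))
r(S) = 2/(-5 + S**2) (r(S) = 2/(-5 + S*S) = 2/(-5 + S**2))
r(j(V*2)) - 17*1*(-7) = 2/(-5 + ((-3*2)**2*(-1 - 3*2))**2) - 17*1*(-7) = 2/(-5 + ((-6)**2*(-1 - 6))**2) - 17*(-7) = 2/(-5 + (36*(-7))**2) + 119 = 2/(-5 + (-252)**2) + 119 = 2/(-5 + 63504) + 119 = 2/63499 + 119 = 7556383/63499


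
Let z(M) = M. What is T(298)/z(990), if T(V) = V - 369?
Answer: -71/990 ≈ -0.071717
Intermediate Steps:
T(V) = -369 + V
T(298)/z(990) = (-369 + 298)/990 = -71*1/990 = -71/990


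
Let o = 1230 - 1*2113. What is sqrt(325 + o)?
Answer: 3*I*sqrt(62) ≈ 23.622*I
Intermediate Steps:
o = -883 (o = 1230 - 2113 = -883)
sqrt(325 + o) = sqrt(325 - 883) = sqrt(-558) = 3*I*sqrt(62)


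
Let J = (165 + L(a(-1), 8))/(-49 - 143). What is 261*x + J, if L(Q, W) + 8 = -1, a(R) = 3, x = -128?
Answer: -534541/16 ≈ -33409.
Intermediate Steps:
L(Q, W) = -9 (L(Q, W) = -8 - 1 = -9)
J = -13/16 (J = (165 - 9)/(-49 - 143) = 156/(-192) = 156*(-1/192) = -13/16 ≈ -0.81250)
261*x + J = 261*(-128) - 13/16 = -33408 - 13/16 = -534541/16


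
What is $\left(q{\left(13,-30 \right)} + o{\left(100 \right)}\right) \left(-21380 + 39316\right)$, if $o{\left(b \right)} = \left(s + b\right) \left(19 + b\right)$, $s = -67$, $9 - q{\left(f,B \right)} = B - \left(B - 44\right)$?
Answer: $69806912$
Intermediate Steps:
$q{\left(f,B \right)} = -35$ ($q{\left(f,B \right)} = 9 - \left(B - \left(B - 44\right)\right) = 9 - \left(B - \left(-44 + B\right)\right) = 9 - 44 = -35$)
$o{\left(b \right)} = \left(-67 + b\right) \left(19 + b\right)$
$\left(q{\left(13,-30 \right)} + o{\left(100 \right)}\right) \left(-21380 + 39316\right) = \left(-35 - \left(6073 - 10000\right)\right) \left(-21380 + 39316\right) = \left(-35 - -3927\right) 17936 = \left(-35 + 3927\right) 17936 = 3892 \cdot 17936 = 69806912$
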